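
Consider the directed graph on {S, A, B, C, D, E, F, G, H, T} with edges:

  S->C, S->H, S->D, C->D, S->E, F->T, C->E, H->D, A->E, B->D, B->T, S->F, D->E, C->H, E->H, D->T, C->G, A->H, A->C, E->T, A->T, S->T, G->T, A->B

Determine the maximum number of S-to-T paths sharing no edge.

Assign every edge capacity 1; by Menger, the answer equals the max flow.
Path S→T (+1); total 1.
Path S→D→T (+1); total 2.
Path S→E→T (+1); total 3.
Path S→F→T (+1); total 4.
Path S→C→G→T (+1); total 5.
No residual S→T path; max flow = 5.
Certifying cut of size 5: {D→T, E→T, S→C, S→F, S→T}.

5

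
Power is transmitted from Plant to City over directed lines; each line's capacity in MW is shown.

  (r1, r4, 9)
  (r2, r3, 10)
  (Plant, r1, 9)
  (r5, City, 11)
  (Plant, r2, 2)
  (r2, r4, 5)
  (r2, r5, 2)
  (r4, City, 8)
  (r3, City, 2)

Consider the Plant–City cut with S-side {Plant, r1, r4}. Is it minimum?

Given cut capacity: 2 + 8 = 10.
Augment Plant→r1→r4→City: bottleneck 8, flow now 8.
Augment Plant→r2→r3→City: bottleneck 2, flow now 10.
No augmenting path remains; maximum flow = 10.
Cut capacity 10 equals the max flow, so it is a minimum cut.

Yes — it is a minimum cut (capacity 10).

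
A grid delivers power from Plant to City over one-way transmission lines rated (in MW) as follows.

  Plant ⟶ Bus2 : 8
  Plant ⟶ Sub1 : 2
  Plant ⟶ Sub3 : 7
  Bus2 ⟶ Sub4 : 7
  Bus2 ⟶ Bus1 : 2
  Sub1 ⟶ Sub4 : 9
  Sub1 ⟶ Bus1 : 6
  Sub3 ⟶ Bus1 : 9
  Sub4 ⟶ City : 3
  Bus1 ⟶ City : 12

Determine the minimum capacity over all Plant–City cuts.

Augment Plant→Bus2→Sub4→City: bottleneck 3, flow now 3.
Augment Plant→Bus2→Bus1→City: bottleneck 2, flow now 5.
Augment Plant→Sub1→Bus1→City: bottleneck 2, flow now 7.
Augment Plant→Sub3→Bus1→City: bottleneck 7, flow now 14.
No augmenting path remains; maximum flow = 14.
By max-flow min-cut, the minimum cut capacity equals the max flow.
In the residual graph, reachable from Plant: {Plant, Bus2, Sub4}.
Min-cut edges: Plant→Sub1 (2), Plant→Sub3 (7), Bus2→Bus1 (2), Sub4→City (3); capacity 2 + 7 + 2 + 3 = 14.

14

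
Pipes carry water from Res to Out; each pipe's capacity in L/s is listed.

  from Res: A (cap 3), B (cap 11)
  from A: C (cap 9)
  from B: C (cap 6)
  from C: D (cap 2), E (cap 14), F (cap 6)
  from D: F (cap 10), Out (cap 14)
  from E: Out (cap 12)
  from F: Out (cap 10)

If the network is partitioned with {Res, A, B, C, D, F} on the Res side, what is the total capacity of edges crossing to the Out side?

Edges leaving {Res, A, B, C, D, F}: C→E (14), D→Out (14), F→Out (10).
Cut capacity = 14 + 14 + 10 = 38.

38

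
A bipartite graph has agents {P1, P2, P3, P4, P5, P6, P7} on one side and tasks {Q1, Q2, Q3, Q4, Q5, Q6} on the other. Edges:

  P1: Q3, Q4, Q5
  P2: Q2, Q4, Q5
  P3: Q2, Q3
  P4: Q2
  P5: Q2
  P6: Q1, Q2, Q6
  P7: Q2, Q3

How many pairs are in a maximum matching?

5

Unit-capacity flow: source→left, listed edges, right→sink; max matching = max flow.
Augmenting path P1→Q3 (+1); matched 1.
Augmenting path P2→Q2 (+1); matched 2.
Augmenting path P6→Q1 (+1); matched 3.
Augmenting path P3→Q2→P2→Q4 (+1); matched 4.
Augmenting path P7→Q3→P1→Q5 (+1); matched 5.
No augmenting path remains; maximum matching = 5.
König certificate: {P1, P2, P6, Q2, Q3} is a vertex cover of size 5 (every listed pair touches it), so no matching can be larger.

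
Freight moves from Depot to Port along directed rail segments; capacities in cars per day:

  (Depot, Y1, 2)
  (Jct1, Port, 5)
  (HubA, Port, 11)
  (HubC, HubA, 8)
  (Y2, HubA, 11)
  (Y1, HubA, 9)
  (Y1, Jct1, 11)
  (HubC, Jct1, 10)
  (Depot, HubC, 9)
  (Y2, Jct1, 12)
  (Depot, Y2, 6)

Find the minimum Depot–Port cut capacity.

Augment Depot→Y1→HubA→Port: bottleneck 2, flow now 2.
Augment Depot→Y2→HubA→Port: bottleneck 6, flow now 8.
Augment Depot→HubC→HubA→Port: bottleneck 3, flow now 11.
Augment Depot→HubC→Jct1→Port: bottleneck 5, flow now 16.
No augmenting path remains; maximum flow = 16.
By max-flow min-cut, the minimum cut capacity equals the max flow.
In the residual graph, reachable from Depot: {Depot, Y1, Y2, HubC, HubA, Jct1}.
Min-cut edges: HubA→Port (11), Jct1→Port (5); capacity 11 + 5 = 16.

16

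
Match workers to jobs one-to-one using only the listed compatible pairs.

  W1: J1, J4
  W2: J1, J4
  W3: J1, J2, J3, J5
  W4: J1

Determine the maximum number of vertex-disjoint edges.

Unit-capacity flow: source→left, listed edges, right→sink; max matching = max flow.
Augmenting path W1→J1 (+1); matched 1.
Augmenting path W2→J4 (+1); matched 2.
Augmenting path W3→J2 (+1); matched 3.
No augmenting path remains; maximum matching = 3.
König certificate: {W3, J1, J4} is a vertex cover of size 3 (every listed pair touches it), so no matching can be larger.

3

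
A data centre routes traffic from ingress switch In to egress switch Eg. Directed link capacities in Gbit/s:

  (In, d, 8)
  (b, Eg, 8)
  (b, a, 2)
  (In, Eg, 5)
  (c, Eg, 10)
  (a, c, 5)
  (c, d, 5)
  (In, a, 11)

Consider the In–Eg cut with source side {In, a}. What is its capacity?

18

Edges leaving {In, a}: In→d (8), In→Eg (5), a→c (5).
Cut capacity = 8 + 5 + 5 = 18.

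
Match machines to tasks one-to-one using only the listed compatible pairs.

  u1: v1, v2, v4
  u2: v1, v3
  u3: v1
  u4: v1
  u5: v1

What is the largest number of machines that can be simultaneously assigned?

Unit-capacity flow: source→left, listed edges, right→sink; max matching = max flow.
Augmenting path u1→v1 (+1); matched 1.
Augmenting path u2→v3 (+1); matched 2.
Augmenting path u3→v1→u1→v2 (+1); matched 3.
No augmenting path remains; maximum matching = 3.
König certificate: {u1, u2, v1} is a vertex cover of size 3 (every listed pair touches it), so no matching can be larger.

3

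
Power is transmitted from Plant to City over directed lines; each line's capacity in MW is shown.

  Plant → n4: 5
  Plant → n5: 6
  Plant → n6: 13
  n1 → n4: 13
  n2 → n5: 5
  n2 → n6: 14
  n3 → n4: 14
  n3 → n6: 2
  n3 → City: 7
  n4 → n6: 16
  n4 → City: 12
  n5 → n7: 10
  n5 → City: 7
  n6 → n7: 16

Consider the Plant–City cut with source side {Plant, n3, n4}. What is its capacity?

Edges leaving {Plant, n3, n4}: Plant→n5 (6), Plant→n6 (13), n3→n6 (2), n3→City (7), n4→n6 (16), n4→City (12).
Cut capacity = 6 + 13 + 2 + 7 + 16 + 12 = 56.

56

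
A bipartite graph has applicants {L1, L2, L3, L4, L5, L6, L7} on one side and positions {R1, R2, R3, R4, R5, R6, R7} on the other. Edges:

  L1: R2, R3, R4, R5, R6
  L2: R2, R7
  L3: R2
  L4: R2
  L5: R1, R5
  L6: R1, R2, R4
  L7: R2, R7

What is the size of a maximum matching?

Unit-capacity flow: source→left, listed edges, right→sink; max matching = max flow.
Augmenting path L1→R2 (+1); matched 1.
Augmenting path L2→R7 (+1); matched 2.
Augmenting path L5→R1 (+1); matched 3.
Augmenting path L6→R4 (+1); matched 4.
Augmenting path L3→R2→L1→R3 (+1); matched 5.
No augmenting path remains; maximum matching = 5.
König certificate: {L1, L5, L6, R2, R7} is a vertex cover of size 5 (every listed pair touches it), so no matching can be larger.

5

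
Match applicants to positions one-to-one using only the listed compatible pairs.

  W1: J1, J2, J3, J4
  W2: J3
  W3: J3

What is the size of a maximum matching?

Unit-capacity flow: source→left, listed edges, right→sink; max matching = max flow.
Augmenting path W1→J1 (+1); matched 1.
Augmenting path W2→J3 (+1); matched 2.
No augmenting path remains; maximum matching = 2.
König certificate: {W1, J3} is a vertex cover of size 2 (every listed pair touches it), so no matching can be larger.

2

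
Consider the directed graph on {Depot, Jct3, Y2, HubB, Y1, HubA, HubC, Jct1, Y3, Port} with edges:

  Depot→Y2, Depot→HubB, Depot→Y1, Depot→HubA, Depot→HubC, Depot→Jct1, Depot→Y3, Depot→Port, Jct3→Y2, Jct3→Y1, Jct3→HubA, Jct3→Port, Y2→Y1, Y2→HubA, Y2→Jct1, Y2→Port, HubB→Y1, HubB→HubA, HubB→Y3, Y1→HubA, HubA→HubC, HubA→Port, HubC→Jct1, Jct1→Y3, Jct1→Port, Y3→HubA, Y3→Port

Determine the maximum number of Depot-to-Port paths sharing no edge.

5

Assign every edge capacity 1; by Menger, the answer equals the max flow.
Path Depot→Port (+1); total 1.
Path Depot→Y2→Port (+1); total 2.
Path Depot→HubA→Port (+1); total 3.
Path Depot→Jct1→Port (+1); total 4.
Path Depot→Y3→Port (+1); total 5.
No residual Depot→Port path; max flow = 5.
Certifying cut of size 5: {Depot→Port, Depot→Y2, HubA→Port, Jct1→Port, Y3→Port}.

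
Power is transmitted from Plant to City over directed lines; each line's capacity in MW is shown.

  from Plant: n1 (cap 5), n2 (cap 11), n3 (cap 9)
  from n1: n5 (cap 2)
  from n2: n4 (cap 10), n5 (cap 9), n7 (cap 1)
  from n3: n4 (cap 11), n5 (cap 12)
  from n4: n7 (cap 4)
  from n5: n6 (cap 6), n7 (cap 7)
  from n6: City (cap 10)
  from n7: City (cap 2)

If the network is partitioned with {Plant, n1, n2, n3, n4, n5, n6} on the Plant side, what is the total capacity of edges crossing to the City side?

22

Edges leaving {Plant, n1, n2, n3, n4, n5, n6}: n2→n7 (1), n4→n7 (4), n5→n7 (7), n6→City (10).
Cut capacity = 1 + 4 + 7 + 10 = 22.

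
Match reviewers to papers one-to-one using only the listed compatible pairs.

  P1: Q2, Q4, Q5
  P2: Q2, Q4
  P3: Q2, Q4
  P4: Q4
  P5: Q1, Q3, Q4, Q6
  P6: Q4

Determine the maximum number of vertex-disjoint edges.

4

Unit-capacity flow: source→left, listed edges, right→sink; max matching = max flow.
Augmenting path P1→Q2 (+1); matched 1.
Augmenting path P2→Q4 (+1); matched 2.
Augmenting path P5→Q1 (+1); matched 3.
Augmenting path P3→Q2→P1→Q5 (+1); matched 4.
No augmenting path remains; maximum matching = 4.
König certificate: {P1, P5, Q2, Q4} is a vertex cover of size 4 (every listed pair touches it), so no matching can be larger.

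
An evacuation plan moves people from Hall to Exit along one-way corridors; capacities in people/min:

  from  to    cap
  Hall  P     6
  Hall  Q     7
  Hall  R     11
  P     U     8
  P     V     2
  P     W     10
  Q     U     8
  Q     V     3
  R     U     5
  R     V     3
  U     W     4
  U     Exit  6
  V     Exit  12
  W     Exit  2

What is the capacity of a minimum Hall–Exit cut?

Augment Hall→P→U→Exit: bottleneck 6, flow now 6.
Augment Hall→Q→V→Exit: bottleneck 3, flow now 9.
Augment Hall→R→V→Exit: bottleneck 3, flow now 12.
Augment Hall→Q→U→W→Exit: bottleneck 2, flow now 14.
Augment Hall→Q→U→P→V→Exit: bottleneck 2, flow now 16. (uses reverse residual edge)
No augmenting path remains; maximum flow = 16.
By max-flow min-cut, the minimum cut capacity equals the max flow.
In the residual graph, reachable from Hall: {Hall, P, Q, R, U, W}.
Min-cut edges: P→V (2), Q→V (3), R→V (3), U→Exit (6), W→Exit (2); capacity 2 + 3 + 3 + 6 + 2 = 16.

16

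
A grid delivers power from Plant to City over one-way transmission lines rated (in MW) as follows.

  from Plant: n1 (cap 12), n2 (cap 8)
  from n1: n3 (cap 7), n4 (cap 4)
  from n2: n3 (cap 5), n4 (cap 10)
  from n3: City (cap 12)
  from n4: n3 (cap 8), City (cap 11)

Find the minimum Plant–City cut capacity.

19

Augment Plant→n1→n3→City: bottleneck 7, flow now 7.
Augment Plant→n1→n4→City: bottleneck 4, flow now 11.
Augment Plant→n2→n3→City: bottleneck 5, flow now 16.
Augment Plant→n2→n4→City: bottleneck 3, flow now 19.
No augmenting path remains; maximum flow = 19.
By max-flow min-cut, the minimum cut capacity equals the max flow.
In the residual graph, reachable from Plant: {Plant, n1}.
Min-cut edges: Plant→n2 (8), n1→n3 (7), n1→n4 (4); capacity 8 + 7 + 4 = 19.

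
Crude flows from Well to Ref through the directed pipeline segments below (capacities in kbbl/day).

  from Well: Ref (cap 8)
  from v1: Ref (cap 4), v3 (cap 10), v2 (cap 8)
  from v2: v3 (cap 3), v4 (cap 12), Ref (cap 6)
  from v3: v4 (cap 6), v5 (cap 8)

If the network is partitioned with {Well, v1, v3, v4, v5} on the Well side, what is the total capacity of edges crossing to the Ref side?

20

Edges leaving {Well, v1, v3, v4, v5}: Well→Ref (8), v1→v2 (8), v1→Ref (4).
Cut capacity = 8 + 8 + 4 = 20.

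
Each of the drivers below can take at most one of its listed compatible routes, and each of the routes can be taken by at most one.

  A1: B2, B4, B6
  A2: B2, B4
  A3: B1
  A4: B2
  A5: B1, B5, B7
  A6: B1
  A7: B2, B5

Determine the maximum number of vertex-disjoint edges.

Unit-capacity flow: source→left, listed edges, right→sink; max matching = max flow.
Augmenting path A1→B2 (+1); matched 1.
Augmenting path A2→B4 (+1); matched 2.
Augmenting path A3→B1 (+1); matched 3.
Augmenting path A5→B5 (+1); matched 4.
Augmenting path A4→B2→A1→B6 (+1); matched 5.
Augmenting path A7→B5→A5→B7 (+1); matched 6.
No augmenting path remains; maximum matching = 6.
König certificate: {A1, A2, A4, A5, A7, B1} is a vertex cover of size 6 (every listed pair touches it), so no matching can be larger.

6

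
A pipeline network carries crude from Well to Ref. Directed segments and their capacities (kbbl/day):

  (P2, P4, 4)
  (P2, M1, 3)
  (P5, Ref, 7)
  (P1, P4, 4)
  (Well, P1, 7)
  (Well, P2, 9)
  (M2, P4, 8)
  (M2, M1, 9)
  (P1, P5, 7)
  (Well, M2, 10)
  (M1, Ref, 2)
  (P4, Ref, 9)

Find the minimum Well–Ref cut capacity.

18

Augment Well→P2→P4→Ref: bottleneck 4, flow now 4.
Augment Well→P2→M1→Ref: bottleneck 2, flow now 6.
Augment Well→P1→P4→Ref: bottleneck 4, flow now 10.
Augment Well→P1→P5→Ref: bottleneck 3, flow now 13.
Augment Well→M2→P4→Ref: bottleneck 1, flow now 14.
Augment Well→M2→P4→P1→P5→Ref: bottleneck 4, flow now 18. (uses reverse residual edge)
No augmenting path remains; maximum flow = 18.
By max-flow min-cut, the minimum cut capacity equals the max flow.
In the residual graph, reachable from Well: {Well, P2, M2, P4, M1}.
Min-cut edges: Well→P1 (7), P4→Ref (9), M1→Ref (2); capacity 7 + 9 + 2 = 18.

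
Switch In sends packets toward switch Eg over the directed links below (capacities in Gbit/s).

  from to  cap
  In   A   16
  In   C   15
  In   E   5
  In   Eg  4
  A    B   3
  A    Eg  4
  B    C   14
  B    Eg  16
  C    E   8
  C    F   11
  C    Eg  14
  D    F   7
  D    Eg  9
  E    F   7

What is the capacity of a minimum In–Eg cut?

25

Augment In→Eg: bottleneck 4, flow now 4.
Augment In→A→Eg: bottleneck 4, flow now 8.
Augment In→C→Eg: bottleneck 14, flow now 22.
Augment In→A→B→Eg: bottleneck 3, flow now 25.
No augmenting path remains; maximum flow = 25.
By max-flow min-cut, the minimum cut capacity equals the max flow.
In the residual graph, reachable from In: {In, A, C, E, F}.
Min-cut edges: In→Eg (4), A→B (3), A→Eg (4), C→Eg (14); capacity 4 + 3 + 4 + 14 = 25.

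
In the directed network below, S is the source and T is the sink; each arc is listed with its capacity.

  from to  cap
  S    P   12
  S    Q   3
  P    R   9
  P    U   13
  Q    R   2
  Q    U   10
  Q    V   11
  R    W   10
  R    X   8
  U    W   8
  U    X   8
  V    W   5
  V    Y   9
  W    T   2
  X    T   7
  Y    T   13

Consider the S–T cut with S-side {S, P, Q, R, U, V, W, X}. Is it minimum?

Given cut capacity: 9 + 2 + 7 = 18.
Augment S→P→R→W→T: bottleneck 2, flow now 2.
Augment S→P→R→X→T: bottleneck 7, flow now 9.
Augment S→Q→V→Y→T: bottleneck 3, flow now 12.
No augmenting path remains; maximum flow = 12.
In the residual graph, reachable from S: {S, P, R, U, W, X}.
Min-cut edges: S→Q (3), W→T (2), X→T (7); capacity 3 + 2 + 7 = 12.
Cut capacity 18 exceeds the max flow 12, so it is not minimum.

No — its capacity is 18, but the minimum cut has capacity 12.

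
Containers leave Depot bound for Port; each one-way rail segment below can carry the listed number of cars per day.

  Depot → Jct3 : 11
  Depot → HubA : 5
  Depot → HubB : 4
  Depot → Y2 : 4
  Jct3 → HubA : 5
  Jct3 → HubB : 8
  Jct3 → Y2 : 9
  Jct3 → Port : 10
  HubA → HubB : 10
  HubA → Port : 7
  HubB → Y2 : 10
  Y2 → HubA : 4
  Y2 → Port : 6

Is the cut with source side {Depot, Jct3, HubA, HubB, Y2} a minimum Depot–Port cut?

Given cut capacity: 10 + 7 + 6 = 23.
Augment Depot→Jct3→Port: bottleneck 10, flow now 10.
Augment Depot→HubA→Port: bottleneck 5, flow now 15.
Augment Depot→Y2→Port: bottleneck 4, flow now 19.
Augment Depot→Jct3→HubA→Port: bottleneck 1, flow now 20.
Augment Depot→HubB→Y2→Port: bottleneck 2, flow now 22.
Augment Depot→HubB→Y2→HubA→Port: bottleneck 1, flow now 23.
No augmenting path remains; maximum flow = 23.
Cut capacity 23 equals the max flow, so it is a minimum cut.

Yes — it is a minimum cut (capacity 23).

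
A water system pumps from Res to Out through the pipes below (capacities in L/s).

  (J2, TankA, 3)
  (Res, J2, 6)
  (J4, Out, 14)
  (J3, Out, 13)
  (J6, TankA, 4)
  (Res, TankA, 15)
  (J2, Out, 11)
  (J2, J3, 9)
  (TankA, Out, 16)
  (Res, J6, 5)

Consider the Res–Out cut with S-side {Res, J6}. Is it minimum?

Given cut capacity: 15 + 6 + 4 = 25.
Augment Res→TankA→Out: bottleneck 15, flow now 15.
Augment Res→J2→Out: bottleneck 6, flow now 21.
Augment Res→J6→TankA→Out: bottleneck 1, flow now 22.
No augmenting path remains; maximum flow = 22.
In the residual graph, reachable from Res: {Res, J6, TankA}.
Min-cut edges: Res→J2 (6), TankA→Out (16); capacity 6 + 16 = 22.
Cut capacity 25 exceeds the max flow 22, so it is not minimum.

No — its capacity is 25, but the minimum cut has capacity 22.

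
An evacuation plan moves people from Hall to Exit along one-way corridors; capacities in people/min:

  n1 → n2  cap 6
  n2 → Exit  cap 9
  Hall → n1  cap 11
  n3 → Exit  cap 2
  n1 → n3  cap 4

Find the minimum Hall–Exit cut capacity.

Augment Hall→n1→n2→Exit: bottleneck 6, flow now 6.
Augment Hall→n1→n3→Exit: bottleneck 2, flow now 8.
No augmenting path remains; maximum flow = 8.
By max-flow min-cut, the minimum cut capacity equals the max flow.
In the residual graph, reachable from Hall: {Hall, n1, n3}.
Min-cut edges: n1→n2 (6), n3→Exit (2); capacity 6 + 2 = 8.

8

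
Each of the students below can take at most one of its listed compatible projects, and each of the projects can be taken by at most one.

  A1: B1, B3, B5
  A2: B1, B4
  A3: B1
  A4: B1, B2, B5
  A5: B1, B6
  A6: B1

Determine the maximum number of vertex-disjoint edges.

5

Unit-capacity flow: source→left, listed edges, right→sink; max matching = max flow.
Augmenting path A1→B1 (+1); matched 1.
Augmenting path A2→B4 (+1); matched 2.
Augmenting path A4→B2 (+1); matched 3.
Augmenting path A5→B6 (+1); matched 4.
Augmenting path A3→B1→A1→B3 (+1); matched 5.
No augmenting path remains; maximum matching = 5.
König certificate: {A1, A2, A4, A5, B1} is a vertex cover of size 5 (every listed pair touches it), so no matching can be larger.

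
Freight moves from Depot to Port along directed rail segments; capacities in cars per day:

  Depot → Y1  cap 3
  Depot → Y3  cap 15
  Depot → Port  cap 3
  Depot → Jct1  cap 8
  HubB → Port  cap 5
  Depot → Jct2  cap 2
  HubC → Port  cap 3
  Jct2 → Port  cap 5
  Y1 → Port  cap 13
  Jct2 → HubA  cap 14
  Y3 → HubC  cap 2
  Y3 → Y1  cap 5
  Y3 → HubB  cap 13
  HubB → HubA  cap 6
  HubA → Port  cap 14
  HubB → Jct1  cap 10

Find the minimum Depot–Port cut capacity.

Augment Depot→Port: bottleneck 3, flow now 3.
Augment Depot→Y1→Port: bottleneck 3, flow now 6.
Augment Depot→Jct2→Port: bottleneck 2, flow now 8.
Augment Depot→Y3→HubC→Port: bottleneck 2, flow now 10.
Augment Depot→Y3→Y1→Port: bottleneck 5, flow now 15.
Augment Depot→Y3→HubB→Port: bottleneck 5, flow now 20.
Augment Depot→Y3→HubB→HubA→Port: bottleneck 3, flow now 23.
No augmenting path remains; maximum flow = 23.
By max-flow min-cut, the minimum cut capacity equals the max flow.
In the residual graph, reachable from Depot: {Depot, Jct1}.
Min-cut edges: Depot→Y3 (15), Depot→Y1 (3), Depot→Jct2 (2), Depot→Port (3); capacity 15 + 3 + 2 + 3 = 23.

23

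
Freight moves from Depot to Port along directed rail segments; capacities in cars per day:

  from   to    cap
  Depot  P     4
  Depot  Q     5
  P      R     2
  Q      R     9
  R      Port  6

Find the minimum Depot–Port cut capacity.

Augment Depot→P→R→Port: bottleneck 2, flow now 2.
Augment Depot→Q→R→Port: bottleneck 4, flow now 6.
No augmenting path remains; maximum flow = 6.
By max-flow min-cut, the minimum cut capacity equals the max flow.
In the residual graph, reachable from Depot: {Depot, P, Q, R}.
Min-cut edges: R→Port (6); capacity 6 = 6.

6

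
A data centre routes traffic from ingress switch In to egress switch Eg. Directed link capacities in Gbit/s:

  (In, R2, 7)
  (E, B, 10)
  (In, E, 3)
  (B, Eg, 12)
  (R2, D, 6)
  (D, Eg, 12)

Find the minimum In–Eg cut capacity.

9

Augment In→R2→D→Eg: bottleneck 6, flow now 6.
Augment In→E→B→Eg: bottleneck 3, flow now 9.
No augmenting path remains; maximum flow = 9.
By max-flow min-cut, the minimum cut capacity equals the max flow.
In the residual graph, reachable from In: {In, R2}.
Min-cut edges: In→E (3), R2→D (6); capacity 3 + 6 = 9.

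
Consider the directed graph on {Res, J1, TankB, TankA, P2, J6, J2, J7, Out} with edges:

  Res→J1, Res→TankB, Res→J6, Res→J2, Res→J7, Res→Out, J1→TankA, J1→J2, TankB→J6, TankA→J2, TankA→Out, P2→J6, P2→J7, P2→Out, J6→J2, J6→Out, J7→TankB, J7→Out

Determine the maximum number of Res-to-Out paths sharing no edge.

Assign every edge capacity 1; by Menger, the answer equals the max flow.
Path Res→Out (+1); total 1.
Path Res→J6→Out (+1); total 2.
Path Res→J7→Out (+1); total 3.
Path Res→J1→TankA→Out (+1); total 4.
No residual Res→Out path; max flow = 4.
Certifying cut of size 4: {J6→Out, Res→J1, Res→J7, Res→Out}.

4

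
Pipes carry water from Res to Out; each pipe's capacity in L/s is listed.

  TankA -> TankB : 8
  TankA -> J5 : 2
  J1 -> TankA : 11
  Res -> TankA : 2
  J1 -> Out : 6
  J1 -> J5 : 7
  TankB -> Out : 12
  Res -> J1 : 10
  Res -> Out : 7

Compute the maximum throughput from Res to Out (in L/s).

19

Augment Res→Out: bottleneck 7, flow now 7.
Augment Res→J1→Out: bottleneck 6, flow now 13.
Augment Res→TankA→TankB→Out: bottleneck 2, flow now 15.
Augment Res→J1→TankA→TankB→Out: bottleneck 4, flow now 19.
No augmenting path remains; maximum flow = 19.
In the residual graph, reachable from Res: {Res}.
Min-cut edges: Res→J1 (10), Res→TankA (2), Res→Out (7); capacity 10 + 2 + 7 = 19.
This cut is saturated, so no flow can exceed 19.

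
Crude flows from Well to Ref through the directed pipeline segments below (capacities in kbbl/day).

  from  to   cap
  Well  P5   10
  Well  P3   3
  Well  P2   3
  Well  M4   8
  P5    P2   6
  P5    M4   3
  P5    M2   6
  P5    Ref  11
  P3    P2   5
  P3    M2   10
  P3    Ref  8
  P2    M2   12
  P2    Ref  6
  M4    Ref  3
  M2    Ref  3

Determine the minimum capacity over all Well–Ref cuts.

19

Augment Well→P5→Ref: bottleneck 10, flow now 10.
Augment Well→P3→Ref: bottleneck 3, flow now 13.
Augment Well→P2→Ref: bottleneck 3, flow now 16.
Augment Well→M4→Ref: bottleneck 3, flow now 19.
No augmenting path remains; maximum flow = 19.
By max-flow min-cut, the minimum cut capacity equals the max flow.
In the residual graph, reachable from Well: {Well, M4}.
Min-cut edges: Well→P5 (10), Well→P3 (3), Well→P2 (3), M4→Ref (3); capacity 10 + 3 + 3 + 3 = 19.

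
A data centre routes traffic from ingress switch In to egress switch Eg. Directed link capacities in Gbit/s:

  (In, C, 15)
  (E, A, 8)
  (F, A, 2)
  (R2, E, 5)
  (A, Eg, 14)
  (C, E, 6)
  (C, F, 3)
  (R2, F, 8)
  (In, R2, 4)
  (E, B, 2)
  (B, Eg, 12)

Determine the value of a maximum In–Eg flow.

12

Augment In→C→F→A→Eg: bottleneck 2, flow now 2.
Augment In→C→E→B→Eg: bottleneck 2, flow now 4.
Augment In→C→E→A→Eg: bottleneck 4, flow now 8.
Augment In→R2→E→A→Eg: bottleneck 4, flow now 12.
No augmenting path remains; maximum flow = 12.
In the residual graph, reachable from In: {In, C, F}.
Min-cut edges: In→R2 (4), C→E (6), F→A (2); capacity 4 + 6 + 2 = 12.
This cut is saturated, so no flow can exceed 12.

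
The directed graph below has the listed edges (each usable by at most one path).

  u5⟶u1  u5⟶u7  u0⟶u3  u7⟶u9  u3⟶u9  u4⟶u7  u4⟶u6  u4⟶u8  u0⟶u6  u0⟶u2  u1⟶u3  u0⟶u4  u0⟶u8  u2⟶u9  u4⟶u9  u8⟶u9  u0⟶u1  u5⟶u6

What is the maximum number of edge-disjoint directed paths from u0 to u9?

Assign every edge capacity 1; by Menger, the answer equals the max flow.
Path u0→u2→u9 (+1); total 1.
Path u0→u3→u9 (+1); total 2.
Path u0→u4→u9 (+1); total 3.
Path u0→u8→u9 (+1); total 4.
No residual u0→u9 path; max flow = 4.
Certifying cut of size 4: {u0→u2, u0→u4, u0→u8, u3→u9}.

4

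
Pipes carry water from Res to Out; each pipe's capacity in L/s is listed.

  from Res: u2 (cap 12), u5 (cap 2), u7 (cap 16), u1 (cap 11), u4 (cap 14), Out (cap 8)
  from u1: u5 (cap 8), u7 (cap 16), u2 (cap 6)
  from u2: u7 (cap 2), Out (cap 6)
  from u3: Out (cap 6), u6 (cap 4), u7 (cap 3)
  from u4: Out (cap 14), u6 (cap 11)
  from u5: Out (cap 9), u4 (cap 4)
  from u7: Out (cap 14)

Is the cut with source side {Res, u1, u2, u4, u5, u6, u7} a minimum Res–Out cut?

Given cut capacity: 8 + 6 + 14 + 9 + 14 = 51.
Augment Res→Out: bottleneck 8, flow now 8.
Augment Res→u2→Out: bottleneck 6, flow now 14.
Augment Res→u4→Out: bottleneck 14, flow now 28.
Augment Res→u5→Out: bottleneck 2, flow now 30.
Augment Res→u7→Out: bottleneck 14, flow now 44.
Augment Res→u1→u5→Out: bottleneck 7, flow now 51.
No augmenting path remains; maximum flow = 51.
Cut capacity 51 equals the max flow, so it is a minimum cut.

Yes — it is a minimum cut (capacity 51).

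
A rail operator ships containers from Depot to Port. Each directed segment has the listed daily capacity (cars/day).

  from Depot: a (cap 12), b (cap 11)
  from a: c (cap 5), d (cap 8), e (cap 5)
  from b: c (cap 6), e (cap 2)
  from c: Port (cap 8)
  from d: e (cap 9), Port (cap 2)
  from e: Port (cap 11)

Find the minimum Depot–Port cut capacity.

Augment Depot→a→c→Port: bottleneck 5, flow now 5.
Augment Depot→a→d→Port: bottleneck 2, flow now 7.
Augment Depot→a→e→Port: bottleneck 5, flow now 12.
Augment Depot→b→c→Port: bottleneck 3, flow now 15.
Augment Depot→b→e→Port: bottleneck 2, flow now 17.
Augment Depot→b→c→a→d→e→Port: bottleneck 3, flow now 20. (uses reverse residual edge)
No augmenting path remains; maximum flow = 20.
By max-flow min-cut, the minimum cut capacity equals the max flow.
In the residual graph, reachable from Depot: {Depot, b}.
Min-cut edges: Depot→a (12), b→c (6), b→e (2); capacity 12 + 6 + 2 = 20.

20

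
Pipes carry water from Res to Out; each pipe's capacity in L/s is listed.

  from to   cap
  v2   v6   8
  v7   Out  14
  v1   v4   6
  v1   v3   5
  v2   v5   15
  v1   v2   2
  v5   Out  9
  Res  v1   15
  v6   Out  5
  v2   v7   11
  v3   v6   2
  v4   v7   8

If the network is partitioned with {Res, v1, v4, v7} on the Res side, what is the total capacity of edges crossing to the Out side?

Edges leaving {Res, v1, v4, v7}: v1→v2 (2), v1→v3 (5), v7→Out (14).
Cut capacity = 2 + 5 + 14 = 21.

21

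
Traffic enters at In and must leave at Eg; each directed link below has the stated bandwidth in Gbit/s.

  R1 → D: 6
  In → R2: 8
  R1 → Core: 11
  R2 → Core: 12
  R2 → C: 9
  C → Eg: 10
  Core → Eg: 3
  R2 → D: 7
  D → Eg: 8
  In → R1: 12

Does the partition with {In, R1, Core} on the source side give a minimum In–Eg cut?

Given cut capacity: 8 + 6 + 3 = 17.
Augment In→R1→D→Eg: bottleneck 6, flow now 6.
Augment In→R1→Core→Eg: bottleneck 3, flow now 9.
Augment In→R2→D→Eg: bottleneck 2, flow now 11.
Augment In→R2→C→Eg: bottleneck 6, flow now 17.
No augmenting path remains; maximum flow = 17.
Cut capacity 17 equals the max flow, so it is a minimum cut.

Yes — it is a minimum cut (capacity 17).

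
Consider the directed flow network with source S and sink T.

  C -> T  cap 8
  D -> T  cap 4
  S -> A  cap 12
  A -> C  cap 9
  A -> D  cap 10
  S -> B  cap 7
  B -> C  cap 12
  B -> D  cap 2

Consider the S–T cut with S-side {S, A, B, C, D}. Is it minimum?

Yes — it is a minimum cut (capacity 12).

Given cut capacity: 8 + 4 = 12.
Augment S→A→C→T: bottleneck 8, flow now 8.
Augment S→A→D→T: bottleneck 4, flow now 12.
No augmenting path remains; maximum flow = 12.
Cut capacity 12 equals the max flow, so it is a minimum cut.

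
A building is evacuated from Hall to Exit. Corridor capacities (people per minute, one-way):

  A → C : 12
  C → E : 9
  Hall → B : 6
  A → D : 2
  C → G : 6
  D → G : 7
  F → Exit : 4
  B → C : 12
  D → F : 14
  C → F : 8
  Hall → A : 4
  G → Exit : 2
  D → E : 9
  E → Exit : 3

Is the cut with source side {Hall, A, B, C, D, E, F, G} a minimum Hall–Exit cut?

Yes — it is a minimum cut (capacity 9).

Given cut capacity: 3 + 4 + 2 = 9.
Augment Hall→A→C→E→Exit: bottleneck 3, flow now 3.
Augment Hall→A→C→F→Exit: bottleneck 1, flow now 4.
Augment Hall→B→C→F→Exit: bottleneck 3, flow now 7.
Augment Hall→B→C→G→Exit: bottleneck 2, flow now 9.
No augmenting path remains; maximum flow = 9.
Cut capacity 9 equals the max flow, so it is a minimum cut.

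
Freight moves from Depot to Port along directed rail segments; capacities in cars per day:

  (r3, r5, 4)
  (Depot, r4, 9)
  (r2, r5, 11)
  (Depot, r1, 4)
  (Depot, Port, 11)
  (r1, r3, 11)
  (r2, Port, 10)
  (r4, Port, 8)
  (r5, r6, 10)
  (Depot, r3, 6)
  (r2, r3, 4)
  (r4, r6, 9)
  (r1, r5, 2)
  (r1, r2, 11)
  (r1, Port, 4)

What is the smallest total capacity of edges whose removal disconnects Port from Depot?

23

Augment Depot→Port: bottleneck 11, flow now 11.
Augment Depot→r1→Port: bottleneck 4, flow now 15.
Augment Depot→r4→Port: bottleneck 8, flow now 23.
No augmenting path remains; maximum flow = 23.
By max-flow min-cut, the minimum cut capacity equals the max flow.
In the residual graph, reachable from Depot: {Depot, r3, r4, r5, r6}.
Min-cut edges: Depot→r1 (4), Depot→Port (11), r4→Port (8); capacity 4 + 11 + 8 = 23.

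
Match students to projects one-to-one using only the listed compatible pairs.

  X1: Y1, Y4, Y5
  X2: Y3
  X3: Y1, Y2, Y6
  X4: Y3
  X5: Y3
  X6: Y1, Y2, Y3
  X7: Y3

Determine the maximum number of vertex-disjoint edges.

4

Unit-capacity flow: source→left, listed edges, right→sink; max matching = max flow.
Augmenting path X1→Y1 (+1); matched 1.
Augmenting path X2→Y3 (+1); matched 2.
Augmenting path X3→Y2 (+1); matched 3.
Augmenting path X6→Y1→X1→Y4 (+1); matched 4.
No augmenting path remains; maximum matching = 4.
König certificate: {X1, X3, X6, Y3} is a vertex cover of size 4 (every listed pair touches it), so no matching can be larger.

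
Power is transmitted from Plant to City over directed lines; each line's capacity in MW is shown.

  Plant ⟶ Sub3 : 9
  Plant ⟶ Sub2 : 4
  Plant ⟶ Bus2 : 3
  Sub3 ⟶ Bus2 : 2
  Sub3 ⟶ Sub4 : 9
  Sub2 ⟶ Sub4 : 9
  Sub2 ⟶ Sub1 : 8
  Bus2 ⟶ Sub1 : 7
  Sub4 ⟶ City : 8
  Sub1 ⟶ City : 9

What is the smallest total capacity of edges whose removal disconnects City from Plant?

16

Augment Plant→Sub3→Sub4→City: bottleneck 8, flow now 8.
Augment Plant→Sub2→Sub1→City: bottleneck 4, flow now 12.
Augment Plant→Bus2→Sub1→City: bottleneck 3, flow now 15.
Augment Plant→Sub3→Bus2→Sub1→City: bottleneck 1, flow now 16.
No augmenting path remains; maximum flow = 16.
By max-flow min-cut, the minimum cut capacity equals the max flow.
In the residual graph, reachable from Plant: {Plant}.
Min-cut edges: Plant→Sub3 (9), Plant→Sub2 (4), Plant→Bus2 (3); capacity 9 + 4 + 3 = 16.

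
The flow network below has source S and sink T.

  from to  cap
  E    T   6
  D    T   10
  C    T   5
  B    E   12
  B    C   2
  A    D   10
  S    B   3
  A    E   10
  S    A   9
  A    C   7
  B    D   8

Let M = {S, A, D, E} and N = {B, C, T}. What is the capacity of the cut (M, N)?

Edges leaving {S, A, D, E}: S→B (3), A→C (7), D→T (10), E→T (6).
Cut capacity = 3 + 7 + 10 + 6 = 26.

26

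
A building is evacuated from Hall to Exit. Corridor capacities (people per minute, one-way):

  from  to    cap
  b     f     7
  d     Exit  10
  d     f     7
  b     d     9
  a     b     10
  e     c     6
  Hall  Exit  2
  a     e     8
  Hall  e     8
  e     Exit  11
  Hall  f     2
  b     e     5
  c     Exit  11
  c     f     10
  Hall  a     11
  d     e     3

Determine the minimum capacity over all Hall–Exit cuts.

21

Augment Hall→Exit: bottleneck 2, flow now 2.
Augment Hall→e→Exit: bottleneck 8, flow now 10.
Augment Hall→a→e→Exit: bottleneck 3, flow now 13.
Augment Hall→a→b→d→Exit: bottleneck 8, flow now 21.
No augmenting path remains; maximum flow = 21.
By max-flow min-cut, the minimum cut capacity equals the max flow.
In the residual graph, reachable from Hall: {Hall, f}.
Min-cut edges: Hall→a (11), Hall→e (8), Hall→Exit (2); capacity 11 + 8 + 2 = 21.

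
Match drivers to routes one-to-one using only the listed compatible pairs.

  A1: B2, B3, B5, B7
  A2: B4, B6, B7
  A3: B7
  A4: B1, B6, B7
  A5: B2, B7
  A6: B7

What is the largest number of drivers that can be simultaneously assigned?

Unit-capacity flow: source→left, listed edges, right→sink; max matching = max flow.
Augmenting path A1→B2 (+1); matched 1.
Augmenting path A2→B4 (+1); matched 2.
Augmenting path A3→B7 (+1); matched 3.
Augmenting path A4→B1 (+1); matched 4.
Augmenting path A5→B2→A1→B3 (+1); matched 5.
No augmenting path remains; maximum matching = 5.
König certificate: {A1, A2, A4, A5, B7} is a vertex cover of size 5 (every listed pair touches it), so no matching can be larger.

5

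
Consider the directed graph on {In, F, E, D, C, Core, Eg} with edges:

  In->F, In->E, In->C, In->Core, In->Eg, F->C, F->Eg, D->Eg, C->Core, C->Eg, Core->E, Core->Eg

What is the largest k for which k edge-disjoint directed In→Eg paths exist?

Assign every edge capacity 1; by Menger, the answer equals the max flow.
Path In→Eg (+1); total 1.
Path In→F→Eg (+1); total 2.
Path In→C→Eg (+1); total 3.
Path In→Core→Eg (+1); total 4.
No residual In→Eg path; max flow = 4.
Certifying cut of size 4: {In→C, In→Core, In→Eg, In→F}.

4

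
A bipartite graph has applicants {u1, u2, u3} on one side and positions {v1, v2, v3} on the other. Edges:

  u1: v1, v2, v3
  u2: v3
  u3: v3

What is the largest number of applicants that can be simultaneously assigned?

2

Unit-capacity flow: source→left, listed edges, right→sink; max matching = max flow.
Augmenting path u1→v1 (+1); matched 1.
Augmenting path u2→v3 (+1); matched 2.
No augmenting path remains; maximum matching = 2.
König certificate: {u1, v3} is a vertex cover of size 2 (every listed pair touches it), so no matching can be larger.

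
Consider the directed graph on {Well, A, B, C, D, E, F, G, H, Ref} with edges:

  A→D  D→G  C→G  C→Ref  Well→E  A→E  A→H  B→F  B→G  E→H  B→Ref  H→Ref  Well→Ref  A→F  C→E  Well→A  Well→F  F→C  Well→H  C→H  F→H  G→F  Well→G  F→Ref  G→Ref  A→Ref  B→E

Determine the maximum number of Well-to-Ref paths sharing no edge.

Assign every edge capacity 1; by Menger, the answer equals the max flow.
Path Well→Ref (+1); total 1.
Path Well→A→Ref (+1); total 2.
Path Well→F→Ref (+1); total 3.
Path Well→G→Ref (+1); total 4.
Path Well→H→Ref (+1); total 5.
No residual Well→Ref path; max flow = 5.
Certifying cut of size 5: {H→Ref, Well→A, Well→F, Well→G, Well→Ref}.

5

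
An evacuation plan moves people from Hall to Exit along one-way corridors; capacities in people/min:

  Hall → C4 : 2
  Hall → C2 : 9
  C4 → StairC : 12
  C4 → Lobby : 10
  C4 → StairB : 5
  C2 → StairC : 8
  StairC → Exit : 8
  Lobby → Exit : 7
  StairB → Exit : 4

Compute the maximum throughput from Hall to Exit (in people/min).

Augment Hall→C4→StairC→Exit: bottleneck 2, flow now 2.
Augment Hall→C2→StairC→Exit: bottleneck 6, flow now 8.
Augment Hall→C2→StairC→C4→Lobby→Exit: bottleneck 2, flow now 10. (uses reverse residual edge)
No augmenting path remains; maximum flow = 10.
In the residual graph, reachable from Hall: {Hall, C2}.
Min-cut edges: Hall→C4 (2), C2→StairC (8); capacity 2 + 8 = 10.
This cut is saturated, so no flow can exceed 10.

10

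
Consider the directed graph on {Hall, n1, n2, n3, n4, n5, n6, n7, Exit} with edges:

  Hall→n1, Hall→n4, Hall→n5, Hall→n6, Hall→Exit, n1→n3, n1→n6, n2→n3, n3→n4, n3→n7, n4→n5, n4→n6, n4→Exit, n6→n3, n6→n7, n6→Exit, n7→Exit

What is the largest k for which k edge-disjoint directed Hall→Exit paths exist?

4

Assign every edge capacity 1; by Menger, the answer equals the max flow.
Path Hall→Exit (+1); total 1.
Path Hall→n4→Exit (+1); total 2.
Path Hall→n6→Exit (+1); total 3.
Path Hall→n1→n3→n7→Exit (+1); total 4.
No residual Hall→Exit path; max flow = 4.
Certifying cut of size 4: {Hall→Exit, Hall→n1, Hall→n4, Hall→n6}.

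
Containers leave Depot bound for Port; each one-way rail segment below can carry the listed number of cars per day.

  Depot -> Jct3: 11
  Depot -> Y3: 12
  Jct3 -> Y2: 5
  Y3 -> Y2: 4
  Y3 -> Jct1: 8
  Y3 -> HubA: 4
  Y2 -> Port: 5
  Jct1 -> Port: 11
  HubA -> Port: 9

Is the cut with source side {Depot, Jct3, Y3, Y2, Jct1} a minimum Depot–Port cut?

Given cut capacity: 4 + 5 + 11 = 20.
Augment Depot→Jct3→Y2→Port: bottleneck 5, flow now 5.
Augment Depot→Y3→Jct1→Port: bottleneck 8, flow now 13.
Augment Depot→Y3→HubA→Port: bottleneck 4, flow now 17.
No augmenting path remains; maximum flow = 17.
In the residual graph, reachable from Depot: {Depot, Jct3}.
Min-cut edges: Depot→Y3 (12), Jct3→Y2 (5); capacity 12 + 5 = 17.
Cut capacity 20 exceeds the max flow 17, so it is not minimum.

No — its capacity is 20, but the minimum cut has capacity 17.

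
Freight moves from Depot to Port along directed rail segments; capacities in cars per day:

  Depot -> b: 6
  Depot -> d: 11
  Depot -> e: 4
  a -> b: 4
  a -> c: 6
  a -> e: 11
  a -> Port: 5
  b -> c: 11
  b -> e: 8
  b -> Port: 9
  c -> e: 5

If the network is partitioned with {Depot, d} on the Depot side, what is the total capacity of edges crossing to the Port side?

Edges leaving {Depot, d}: Depot→b (6), Depot→e (4).
Cut capacity = 6 + 4 = 10.

10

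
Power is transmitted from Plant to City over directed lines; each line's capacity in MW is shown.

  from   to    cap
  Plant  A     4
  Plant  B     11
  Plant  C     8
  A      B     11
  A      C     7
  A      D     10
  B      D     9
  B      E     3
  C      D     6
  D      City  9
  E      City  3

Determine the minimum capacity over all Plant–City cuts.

Augment Plant→A→D→City: bottleneck 4, flow now 4.
Augment Plant→B→D→City: bottleneck 5, flow now 9.
Augment Plant→B→E→City: bottleneck 3, flow now 12.
No augmenting path remains; maximum flow = 12.
By max-flow min-cut, the minimum cut capacity equals the max flow.
In the residual graph, reachable from Plant: {Plant, A, B, C, D}.
Min-cut edges: B→E (3), D→City (9); capacity 3 + 9 = 12.

12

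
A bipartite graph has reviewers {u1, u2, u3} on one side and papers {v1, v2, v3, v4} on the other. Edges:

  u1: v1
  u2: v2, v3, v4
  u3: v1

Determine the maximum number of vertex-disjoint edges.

Unit-capacity flow: source→left, listed edges, right→sink; max matching = max flow.
Augmenting path u1→v1 (+1); matched 1.
Augmenting path u2→v2 (+1); matched 2.
No augmenting path remains; maximum matching = 2.
König certificate: {u2, v1} is a vertex cover of size 2 (every listed pair touches it), so no matching can be larger.

2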